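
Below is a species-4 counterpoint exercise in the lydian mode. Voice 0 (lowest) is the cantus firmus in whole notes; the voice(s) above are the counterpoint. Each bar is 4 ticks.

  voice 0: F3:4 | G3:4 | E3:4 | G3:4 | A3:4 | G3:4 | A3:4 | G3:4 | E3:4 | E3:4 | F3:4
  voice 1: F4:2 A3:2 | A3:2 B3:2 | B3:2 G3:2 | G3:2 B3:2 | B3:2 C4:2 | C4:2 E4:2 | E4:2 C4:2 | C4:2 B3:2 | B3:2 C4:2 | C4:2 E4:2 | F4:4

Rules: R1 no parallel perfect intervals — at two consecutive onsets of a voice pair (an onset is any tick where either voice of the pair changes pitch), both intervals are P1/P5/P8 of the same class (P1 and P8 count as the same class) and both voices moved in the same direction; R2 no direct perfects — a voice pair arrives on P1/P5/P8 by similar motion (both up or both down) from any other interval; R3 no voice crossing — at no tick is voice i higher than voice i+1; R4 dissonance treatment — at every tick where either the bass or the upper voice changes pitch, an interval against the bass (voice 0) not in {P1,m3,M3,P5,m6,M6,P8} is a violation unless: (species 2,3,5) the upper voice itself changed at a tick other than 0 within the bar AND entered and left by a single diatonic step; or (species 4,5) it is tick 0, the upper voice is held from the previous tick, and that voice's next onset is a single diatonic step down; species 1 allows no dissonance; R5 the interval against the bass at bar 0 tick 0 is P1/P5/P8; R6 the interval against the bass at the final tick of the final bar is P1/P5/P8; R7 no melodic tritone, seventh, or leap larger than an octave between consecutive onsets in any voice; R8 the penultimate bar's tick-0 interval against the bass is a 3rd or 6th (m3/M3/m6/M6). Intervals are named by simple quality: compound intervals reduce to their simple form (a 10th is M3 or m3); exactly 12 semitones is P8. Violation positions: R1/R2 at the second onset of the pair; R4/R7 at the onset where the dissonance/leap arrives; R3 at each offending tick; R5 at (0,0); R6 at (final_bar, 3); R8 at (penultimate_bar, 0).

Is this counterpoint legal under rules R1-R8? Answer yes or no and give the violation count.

No (4 violations)

bar 0: v0=F3 v1=F4 (P8)
bar 1: v0=G3 v1=A3 (M2)
bar 2: v0=E3 v1=B3 (P5)
bar 3: v0=G3 v1=G3 (P1)
bar 4: v0=A3 v1=B3 (M2)
bar 5: v0=G3 v1=C4 (P4)
bar 6: v0=A3 v1=E4 (P5)
bar 7: v0=G3 v1=C4 (P4)
bar 8: v0=E3 v1=B3 (P5)
bar 9: v0=E3 v1=C4 (m6)
bar 10: v0=F3 v1=F4 (P8)
  R4 @ bar1.0: G3/A3 M2 untreated
  R4 @ bar4.0: A3/B3 M2 untreated
  R4 @ bar5.0: G3/C4 P4 untreated
  R1 @ bar10.0: E3/E4 P8 -> F3/F4 P8 similar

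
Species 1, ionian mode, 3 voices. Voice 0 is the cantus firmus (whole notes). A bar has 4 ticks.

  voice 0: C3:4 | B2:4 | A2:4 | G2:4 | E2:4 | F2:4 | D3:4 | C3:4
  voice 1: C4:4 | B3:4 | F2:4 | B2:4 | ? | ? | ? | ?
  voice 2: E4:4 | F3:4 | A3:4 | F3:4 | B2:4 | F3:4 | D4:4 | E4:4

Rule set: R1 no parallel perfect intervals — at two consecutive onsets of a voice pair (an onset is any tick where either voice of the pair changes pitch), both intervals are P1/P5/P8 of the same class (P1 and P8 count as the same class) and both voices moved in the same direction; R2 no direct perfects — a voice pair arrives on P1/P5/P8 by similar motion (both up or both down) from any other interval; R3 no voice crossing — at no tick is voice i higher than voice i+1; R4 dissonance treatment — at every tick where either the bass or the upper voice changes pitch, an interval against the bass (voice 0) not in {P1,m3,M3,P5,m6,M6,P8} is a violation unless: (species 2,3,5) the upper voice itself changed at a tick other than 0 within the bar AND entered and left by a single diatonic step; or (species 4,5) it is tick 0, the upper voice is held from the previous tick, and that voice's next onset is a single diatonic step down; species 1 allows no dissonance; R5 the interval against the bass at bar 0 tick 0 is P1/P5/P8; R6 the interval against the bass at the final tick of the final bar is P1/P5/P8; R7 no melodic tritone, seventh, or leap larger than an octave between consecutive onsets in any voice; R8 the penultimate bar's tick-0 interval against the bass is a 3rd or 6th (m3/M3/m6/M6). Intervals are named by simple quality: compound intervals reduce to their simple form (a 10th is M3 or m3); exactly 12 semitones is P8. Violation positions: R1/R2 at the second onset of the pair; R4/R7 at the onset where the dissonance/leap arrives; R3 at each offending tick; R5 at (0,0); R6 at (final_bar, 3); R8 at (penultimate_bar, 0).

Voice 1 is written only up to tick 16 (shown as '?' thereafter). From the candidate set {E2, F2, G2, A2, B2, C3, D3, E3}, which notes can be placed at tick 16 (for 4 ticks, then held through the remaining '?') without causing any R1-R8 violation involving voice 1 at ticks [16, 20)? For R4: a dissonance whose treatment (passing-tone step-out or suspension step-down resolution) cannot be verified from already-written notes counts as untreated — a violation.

{B2, G2}

E2: violates R2
F2: violates R4,R7
G2: legal
A2: violates R4
B2: legal
C3: violates R3
D3: violates R3,R4
E3: violates R3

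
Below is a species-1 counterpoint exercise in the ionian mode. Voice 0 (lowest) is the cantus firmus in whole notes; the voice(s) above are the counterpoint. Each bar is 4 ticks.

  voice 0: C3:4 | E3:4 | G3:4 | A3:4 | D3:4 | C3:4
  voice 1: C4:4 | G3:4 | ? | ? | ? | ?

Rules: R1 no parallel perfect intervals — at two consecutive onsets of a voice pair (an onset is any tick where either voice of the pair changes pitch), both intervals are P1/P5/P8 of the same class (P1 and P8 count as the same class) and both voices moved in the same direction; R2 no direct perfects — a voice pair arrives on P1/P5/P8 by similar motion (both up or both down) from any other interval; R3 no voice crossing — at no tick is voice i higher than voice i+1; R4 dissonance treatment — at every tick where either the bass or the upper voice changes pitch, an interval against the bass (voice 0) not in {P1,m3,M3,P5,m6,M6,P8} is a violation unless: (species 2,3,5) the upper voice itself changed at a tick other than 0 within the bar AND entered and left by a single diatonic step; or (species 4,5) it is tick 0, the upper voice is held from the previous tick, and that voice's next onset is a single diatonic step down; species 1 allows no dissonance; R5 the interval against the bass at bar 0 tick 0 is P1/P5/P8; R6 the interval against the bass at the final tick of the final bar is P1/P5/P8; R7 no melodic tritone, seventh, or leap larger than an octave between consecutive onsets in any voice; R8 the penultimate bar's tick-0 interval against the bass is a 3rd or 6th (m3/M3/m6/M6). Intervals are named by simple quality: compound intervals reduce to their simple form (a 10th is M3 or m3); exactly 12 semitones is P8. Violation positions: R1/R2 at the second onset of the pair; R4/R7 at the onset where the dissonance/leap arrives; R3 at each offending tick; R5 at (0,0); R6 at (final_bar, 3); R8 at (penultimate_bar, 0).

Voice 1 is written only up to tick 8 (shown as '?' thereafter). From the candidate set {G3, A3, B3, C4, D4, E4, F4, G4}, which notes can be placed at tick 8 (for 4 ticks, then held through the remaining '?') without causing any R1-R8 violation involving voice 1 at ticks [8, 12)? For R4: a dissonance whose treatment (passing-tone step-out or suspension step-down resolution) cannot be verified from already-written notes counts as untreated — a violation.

{B3, E4, G3}

G3: legal
A3: violates R4
B3: legal
C4: violates R4
D4: violates R2
E4: legal
F4: violates R4,R7
G4: violates R2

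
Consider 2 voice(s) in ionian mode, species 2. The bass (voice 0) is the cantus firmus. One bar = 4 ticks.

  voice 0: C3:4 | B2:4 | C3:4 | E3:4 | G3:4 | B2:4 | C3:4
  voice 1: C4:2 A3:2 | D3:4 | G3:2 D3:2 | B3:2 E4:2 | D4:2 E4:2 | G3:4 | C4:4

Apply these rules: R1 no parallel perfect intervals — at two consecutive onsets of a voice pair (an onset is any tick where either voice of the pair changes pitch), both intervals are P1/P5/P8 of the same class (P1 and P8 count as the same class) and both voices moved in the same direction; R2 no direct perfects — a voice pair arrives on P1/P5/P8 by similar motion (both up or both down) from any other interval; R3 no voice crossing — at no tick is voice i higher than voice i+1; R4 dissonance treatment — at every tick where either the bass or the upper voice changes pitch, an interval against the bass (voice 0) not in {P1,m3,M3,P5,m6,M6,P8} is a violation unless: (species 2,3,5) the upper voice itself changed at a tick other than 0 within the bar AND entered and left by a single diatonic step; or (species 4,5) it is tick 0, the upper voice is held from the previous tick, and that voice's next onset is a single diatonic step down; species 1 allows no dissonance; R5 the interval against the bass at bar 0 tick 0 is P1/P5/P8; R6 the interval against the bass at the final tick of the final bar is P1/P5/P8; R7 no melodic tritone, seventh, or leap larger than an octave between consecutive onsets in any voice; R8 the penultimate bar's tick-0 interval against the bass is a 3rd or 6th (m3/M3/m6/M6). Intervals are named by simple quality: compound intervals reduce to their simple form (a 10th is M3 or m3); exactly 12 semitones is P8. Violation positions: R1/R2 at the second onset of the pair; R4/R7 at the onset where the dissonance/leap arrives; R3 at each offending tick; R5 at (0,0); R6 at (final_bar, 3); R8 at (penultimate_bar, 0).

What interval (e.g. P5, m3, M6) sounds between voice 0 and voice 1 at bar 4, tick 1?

voice 0=G3 voice 1=D4 -> P5

P5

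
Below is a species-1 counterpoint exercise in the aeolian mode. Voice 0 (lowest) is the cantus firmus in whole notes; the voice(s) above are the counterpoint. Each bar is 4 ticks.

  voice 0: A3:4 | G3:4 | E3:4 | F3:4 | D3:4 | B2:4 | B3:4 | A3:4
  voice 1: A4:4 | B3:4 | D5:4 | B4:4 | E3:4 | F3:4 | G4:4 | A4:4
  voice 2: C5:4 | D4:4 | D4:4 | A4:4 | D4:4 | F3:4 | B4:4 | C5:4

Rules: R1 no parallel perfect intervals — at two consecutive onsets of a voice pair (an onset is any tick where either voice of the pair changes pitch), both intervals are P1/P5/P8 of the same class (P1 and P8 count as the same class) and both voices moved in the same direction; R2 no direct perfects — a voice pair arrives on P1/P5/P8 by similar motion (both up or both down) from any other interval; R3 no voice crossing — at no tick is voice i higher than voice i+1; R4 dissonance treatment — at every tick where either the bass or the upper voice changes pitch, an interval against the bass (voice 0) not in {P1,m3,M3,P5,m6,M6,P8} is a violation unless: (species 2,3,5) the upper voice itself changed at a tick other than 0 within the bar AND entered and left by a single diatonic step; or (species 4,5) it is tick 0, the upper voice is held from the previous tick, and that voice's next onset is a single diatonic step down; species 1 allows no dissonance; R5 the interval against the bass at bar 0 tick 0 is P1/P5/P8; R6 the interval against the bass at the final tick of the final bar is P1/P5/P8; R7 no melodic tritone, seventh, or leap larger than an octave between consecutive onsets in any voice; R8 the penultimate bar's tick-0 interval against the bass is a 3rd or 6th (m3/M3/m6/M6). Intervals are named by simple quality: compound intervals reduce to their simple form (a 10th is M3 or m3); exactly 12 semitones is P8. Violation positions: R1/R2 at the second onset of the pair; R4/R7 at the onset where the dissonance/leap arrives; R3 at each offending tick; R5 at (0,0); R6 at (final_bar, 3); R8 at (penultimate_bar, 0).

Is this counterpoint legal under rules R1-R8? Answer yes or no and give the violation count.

No (26 violations)

bar 0: v0=A3 v1=A4 v2=C5 (m3)
bar 1: v0=G3 v1=B3 v2=D4 (P5)
bar 2: v0=E3 v1=D5 v2=D4 (m7)
bar 3: v0=F3 v1=B4 v2=A4 (M3)
bar 4: v0=D3 v1=E3 v2=D4 (P8)
bar 5: v0=B2 v1=F3 v2=F3 (TT)
bar 6: v0=B3 v1=G4 v2=B4 (P8)
bar 7: v0=A3 v1=A4 v2=C5 (m3)
  R5 @ bar0.0: opens on m3
  R2 @ bar1.0: A3/C5 m3 -> G3/D4 P5 similar
  R7 @ bar1.0: A4->B3 leap 10st
  R7 @ bar1.0: C5->D4 leap 10st
  R3 @ bar2.0: D5 above D4
  R4 @ bar2.0: E3/D5 m7 untreated
  R4 @ bar2.0: E3/D4 m7 untreated
  R7 @ bar2.0: B3->D5 leap 15st
  R3 @ bar2.1: D5 above D4
  R3 @ bar2.2: D5 above D4
  R3 @ bar2.3: D5 above D4
  R3 @ bar3.0: B4 above A4
  R4 @ bar3.0: F3/B4 TT untreated
  R3 @ bar3.1: B4 above A4
  R3 @ bar3.2: B4 above A4
  R3 @ bar3.3: B4 above A4
  R2 @ bar4.0: F3/A4 M3 -> D3/D4 P8 similar
  R4 @ bar4.0: D3/E3 M2 untreated
  R7 @ bar4.0: B4->E3 leap 19st
  R4 @ bar5.0: B2/F3 TT untreated
  R4 @ bar5.0: B2/F3 TT untreated
  R2 @ bar6.0: B2/F3 TT -> B3/B4 P8 similar
  R7 @ bar6.0: F3->G4 leap 14st
  R7 @ bar6.0: F3->B4 leap 18st
  R8 @ bar6.0: penult P8 not 3rd/6th
  R6 @ bar7.3: closes on m3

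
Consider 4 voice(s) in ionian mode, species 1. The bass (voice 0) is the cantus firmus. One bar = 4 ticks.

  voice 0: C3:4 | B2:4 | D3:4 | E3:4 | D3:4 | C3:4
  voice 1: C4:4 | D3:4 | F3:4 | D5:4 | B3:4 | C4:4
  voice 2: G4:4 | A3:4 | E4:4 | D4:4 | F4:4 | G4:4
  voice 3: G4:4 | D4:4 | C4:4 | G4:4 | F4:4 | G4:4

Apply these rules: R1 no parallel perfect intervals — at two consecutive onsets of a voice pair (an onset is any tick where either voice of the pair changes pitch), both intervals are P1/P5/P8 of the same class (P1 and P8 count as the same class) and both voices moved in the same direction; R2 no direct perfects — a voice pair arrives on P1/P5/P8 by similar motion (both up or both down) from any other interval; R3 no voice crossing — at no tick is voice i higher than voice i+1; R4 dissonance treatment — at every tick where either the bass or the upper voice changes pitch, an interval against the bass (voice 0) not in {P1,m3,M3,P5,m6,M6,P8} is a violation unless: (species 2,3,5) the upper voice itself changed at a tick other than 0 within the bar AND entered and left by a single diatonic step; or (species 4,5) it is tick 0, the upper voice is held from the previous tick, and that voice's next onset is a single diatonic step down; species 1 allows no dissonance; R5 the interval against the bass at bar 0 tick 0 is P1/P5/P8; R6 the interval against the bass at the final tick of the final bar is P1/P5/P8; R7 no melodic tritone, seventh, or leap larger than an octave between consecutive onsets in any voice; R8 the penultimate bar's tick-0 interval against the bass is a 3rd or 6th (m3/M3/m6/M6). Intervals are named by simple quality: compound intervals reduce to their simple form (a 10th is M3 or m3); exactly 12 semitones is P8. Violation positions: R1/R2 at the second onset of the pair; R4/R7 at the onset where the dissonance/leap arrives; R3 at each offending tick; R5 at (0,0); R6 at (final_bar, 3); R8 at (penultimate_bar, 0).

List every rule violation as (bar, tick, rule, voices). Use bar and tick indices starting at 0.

(1, 0, R1, (1, 2))
(1, 0, R2, (1, 3))
(1, 0, R4, (0, 2))
(1, 0, R7, (1,))
(1, 0, R7, (2,))
(2, 0, R3, (2, 3))
(2, 0, R4, (0, 2))
(2, 0, R4, (0, 3))
(2, 1, R3, (2, 3))
(2, 2, R3, (2, 3))
(2, 3, R3, (2, 3))
(3, 0, R1, (1, 3))
(3, 0, R3, (1, 2))
(3, 0, R4, (0, 1))
(3, 0, R4, (0, 2))
(3, 0, R7, (1,))
(3, 1, R3, (1, 2))
(3, 2, R3, (1, 2))
(3, 3, R3, (1, 2))
(4, 0, R7, (1,))
(5, 0, R1, (2, 3))
(5, 0, R2, (1, 2))
(5, 0, R2, (1, 3))

bar 0: v0=C3 v1=C4 v2=G4 v3=G4 downbeat P5
bar 1: v0=B2 v1=D3 v2=A3 v3=D4 downbeat m3
bar 2: v0=D3 v1=F3 v2=E4 v3=C4 downbeat m7
bar 3: v0=E3 v1=D5 v2=D4 v3=G4 downbeat m3
bar 4: v0=D3 v1=B3 v2=F4 v3=F4 downbeat m3
bar 5: v0=C3 v1=C4 v2=G4 v3=G4 downbeat P5
  -> R1 @ bar 1 tick 0 v(1, 2): C4/G4 P5 -> D3/A3 P5 similar
  -> R2 @ bar 1 tick 0 v(1, 3): C4/G4 P5 -> D3/D4 P8 similar
  -> R4 @ bar 1 tick 0 v(0, 2): B2/A3 m7 untreated
  -> R7 @ bar 1 tick 0 v(1,): C4->D3 leap 10st
  -> R7 @ bar 1 tick 0 v(2,): G4->A3 leap 10st
  -> R3 @ bar 2 tick 0 v(2, 3): E4 above C4
  -> R4 @ bar 2 tick 0 v(0, 2): D3/E4 M2 untreated
  -> R4 @ bar 2 tick 0 v(0, 3): D3/C4 m7 untreated
  -> R3 @ bar 2 tick 1 v(2, 3): E4 above C4
  -> R3 @ bar 2 tick 2 v(2, 3): E4 above C4
  -> R3 @ bar 2 tick 3 v(2, 3): E4 above C4
  -> R1 @ bar 3 tick 0 v(1, 3): F3/C4 P5 -> D5/G4 P5 similar
  -> R3 @ bar 3 tick 0 v(1, 2): D5 above D4
  -> R4 @ bar 3 tick 0 v(0, 1): E3/D5 m7 untreated
  -> R4 @ bar 3 tick 0 v(0, 2): E3/D4 m7 untreated
  -> R7 @ bar 3 tick 0 v(1,): F3->D5 leap 21st
  -> R3 @ bar 3 tick 1 v(1, 2): D5 above D4
  -> R3 @ bar 3 tick 2 v(1, 2): D5 above D4
  -> R3 @ bar 3 tick 3 v(1, 2): D5 above D4
  -> R7 @ bar 4 tick 0 v(1,): D5->B3 leap 15st
  -> R1 @ bar 5 tick 0 v(2, 3): F4/F4 P1 -> G4/G4 P1 similar
  -> R2 @ bar 5 tick 0 v(1, 2): B3/F4 TT -> C4/G4 P5 similar
  -> R2 @ bar 5 tick 0 v(1, 3): B3/F4 TT -> C4/G4 P5 similar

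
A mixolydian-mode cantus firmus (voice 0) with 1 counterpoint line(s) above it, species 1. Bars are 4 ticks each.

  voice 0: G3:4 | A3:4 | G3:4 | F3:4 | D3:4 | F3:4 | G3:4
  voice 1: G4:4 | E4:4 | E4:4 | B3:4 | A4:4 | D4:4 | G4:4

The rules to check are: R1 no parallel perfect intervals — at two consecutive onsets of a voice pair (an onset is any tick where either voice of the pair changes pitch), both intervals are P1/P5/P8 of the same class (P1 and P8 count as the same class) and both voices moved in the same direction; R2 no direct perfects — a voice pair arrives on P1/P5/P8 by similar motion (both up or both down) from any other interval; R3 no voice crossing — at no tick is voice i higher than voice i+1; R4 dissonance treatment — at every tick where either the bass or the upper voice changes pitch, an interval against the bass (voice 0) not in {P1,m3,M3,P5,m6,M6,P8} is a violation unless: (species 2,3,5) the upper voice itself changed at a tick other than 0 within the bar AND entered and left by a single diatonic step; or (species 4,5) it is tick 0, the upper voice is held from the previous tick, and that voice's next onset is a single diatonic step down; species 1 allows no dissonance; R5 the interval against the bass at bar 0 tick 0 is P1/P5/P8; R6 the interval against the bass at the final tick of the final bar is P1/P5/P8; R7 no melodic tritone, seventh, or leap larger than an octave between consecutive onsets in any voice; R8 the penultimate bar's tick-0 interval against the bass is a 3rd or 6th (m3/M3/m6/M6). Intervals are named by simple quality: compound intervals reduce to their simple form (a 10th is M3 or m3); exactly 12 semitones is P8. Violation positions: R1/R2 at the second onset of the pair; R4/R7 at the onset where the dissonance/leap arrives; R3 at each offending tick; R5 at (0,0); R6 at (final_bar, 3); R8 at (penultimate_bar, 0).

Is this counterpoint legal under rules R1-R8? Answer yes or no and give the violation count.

bar 0: v0=G3 v1=G4 (P8)
bar 1: v0=A3 v1=E4 (P5)
bar 2: v0=G3 v1=E4 (M6)
bar 3: v0=F3 v1=B3 (TT)
bar 4: v0=D3 v1=A4 (P5)
bar 5: v0=F3 v1=D4 (M6)
bar 6: v0=G3 v1=G4 (P8)
  R4 @ bar3.0: F3/B3 TT untreated
  R7 @ bar4.0: B3->A4 leap 10st
  R2 @ bar6.0: F3/D4 M6 -> G3/G4 P8 similar

No (3 violations)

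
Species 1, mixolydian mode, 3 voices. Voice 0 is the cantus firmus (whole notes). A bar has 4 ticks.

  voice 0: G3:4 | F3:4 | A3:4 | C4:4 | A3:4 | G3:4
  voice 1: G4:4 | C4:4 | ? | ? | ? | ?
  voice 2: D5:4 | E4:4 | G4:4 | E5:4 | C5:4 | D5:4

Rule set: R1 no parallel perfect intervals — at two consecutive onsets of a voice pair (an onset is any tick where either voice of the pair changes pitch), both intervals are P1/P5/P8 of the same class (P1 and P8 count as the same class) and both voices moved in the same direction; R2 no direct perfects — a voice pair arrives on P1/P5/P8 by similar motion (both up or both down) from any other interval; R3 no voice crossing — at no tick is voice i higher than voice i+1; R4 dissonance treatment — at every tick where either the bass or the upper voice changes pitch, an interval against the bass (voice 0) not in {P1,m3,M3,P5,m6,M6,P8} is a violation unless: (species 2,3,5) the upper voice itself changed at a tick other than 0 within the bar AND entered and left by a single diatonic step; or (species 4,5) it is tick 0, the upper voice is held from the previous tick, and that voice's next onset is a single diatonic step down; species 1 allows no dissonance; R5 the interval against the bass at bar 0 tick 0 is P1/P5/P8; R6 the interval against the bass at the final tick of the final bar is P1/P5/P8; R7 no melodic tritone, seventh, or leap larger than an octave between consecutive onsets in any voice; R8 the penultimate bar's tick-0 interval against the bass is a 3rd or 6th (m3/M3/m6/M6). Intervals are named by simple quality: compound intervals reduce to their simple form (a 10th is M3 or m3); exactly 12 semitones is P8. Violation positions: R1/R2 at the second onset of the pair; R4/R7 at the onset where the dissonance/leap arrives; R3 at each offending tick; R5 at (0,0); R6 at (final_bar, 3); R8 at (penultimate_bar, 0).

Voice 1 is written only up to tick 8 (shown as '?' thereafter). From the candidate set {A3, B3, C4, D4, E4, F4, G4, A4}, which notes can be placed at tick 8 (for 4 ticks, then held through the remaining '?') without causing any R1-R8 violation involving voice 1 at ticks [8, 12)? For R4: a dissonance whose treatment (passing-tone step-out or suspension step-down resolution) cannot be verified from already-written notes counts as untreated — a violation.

A3: legal
B3: violates R4
C4: legal
D4: violates R4
E4: violates R1
F4: legal
G4: violates R2,R4
A4: violates R2,R3

{A3, C4, F4}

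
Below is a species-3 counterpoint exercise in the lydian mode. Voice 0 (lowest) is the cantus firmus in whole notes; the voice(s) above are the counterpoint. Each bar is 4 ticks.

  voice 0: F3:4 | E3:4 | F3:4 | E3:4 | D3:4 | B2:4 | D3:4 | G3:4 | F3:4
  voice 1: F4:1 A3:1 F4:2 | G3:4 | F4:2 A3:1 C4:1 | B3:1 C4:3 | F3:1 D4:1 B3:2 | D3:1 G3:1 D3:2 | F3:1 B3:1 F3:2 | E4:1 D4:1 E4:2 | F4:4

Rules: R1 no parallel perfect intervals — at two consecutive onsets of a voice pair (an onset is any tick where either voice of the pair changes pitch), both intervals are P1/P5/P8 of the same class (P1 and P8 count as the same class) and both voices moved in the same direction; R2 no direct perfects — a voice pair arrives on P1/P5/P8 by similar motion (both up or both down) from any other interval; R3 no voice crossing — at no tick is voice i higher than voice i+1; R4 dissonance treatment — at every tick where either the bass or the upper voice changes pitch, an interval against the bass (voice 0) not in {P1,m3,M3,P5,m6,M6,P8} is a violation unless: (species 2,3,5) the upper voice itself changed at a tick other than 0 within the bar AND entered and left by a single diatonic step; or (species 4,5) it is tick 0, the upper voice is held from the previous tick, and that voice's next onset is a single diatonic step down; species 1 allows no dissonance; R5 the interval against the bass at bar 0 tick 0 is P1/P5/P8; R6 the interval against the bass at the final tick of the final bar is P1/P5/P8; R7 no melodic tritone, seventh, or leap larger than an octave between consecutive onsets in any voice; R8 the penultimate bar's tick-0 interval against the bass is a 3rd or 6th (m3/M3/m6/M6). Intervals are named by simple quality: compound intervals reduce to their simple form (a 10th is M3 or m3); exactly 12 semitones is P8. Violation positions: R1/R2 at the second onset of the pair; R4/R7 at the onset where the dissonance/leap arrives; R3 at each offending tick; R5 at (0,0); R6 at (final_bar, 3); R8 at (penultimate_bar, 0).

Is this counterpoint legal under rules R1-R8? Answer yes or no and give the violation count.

No (7 violations)

bar 0: v0=F3 v1=F4 (P8)
bar 1: v0=E3 v1=G3 (m3)
bar 2: v0=F3 v1=F4 (P8)
bar 3: v0=E3 v1=B3 (P5)
bar 4: v0=D3 v1=F3 (m3)
bar 5: v0=B2 v1=D3 (m3)
bar 6: v0=D3 v1=F3 (m3)
bar 7: v0=G3 v1=E4 (M6)
bar 8: v0=F3 v1=F4 (P8)
  R7 @ bar1.0: F4->G3 leap 10st
  R2 @ bar2.0: E3/G3 m3 -> F3/F4 P8 similar
  R7 @ bar2.0: G3->F4 leap 10st
  R1 @ bar3.0: F3/C4 P5 -> E3/B3 P5 similar
  R7 @ bar6.1: F3->B3 leap 6st
  R7 @ bar6.2: B3->F3 leap 6st
  R7 @ bar7.0: F3->E4 leap 11st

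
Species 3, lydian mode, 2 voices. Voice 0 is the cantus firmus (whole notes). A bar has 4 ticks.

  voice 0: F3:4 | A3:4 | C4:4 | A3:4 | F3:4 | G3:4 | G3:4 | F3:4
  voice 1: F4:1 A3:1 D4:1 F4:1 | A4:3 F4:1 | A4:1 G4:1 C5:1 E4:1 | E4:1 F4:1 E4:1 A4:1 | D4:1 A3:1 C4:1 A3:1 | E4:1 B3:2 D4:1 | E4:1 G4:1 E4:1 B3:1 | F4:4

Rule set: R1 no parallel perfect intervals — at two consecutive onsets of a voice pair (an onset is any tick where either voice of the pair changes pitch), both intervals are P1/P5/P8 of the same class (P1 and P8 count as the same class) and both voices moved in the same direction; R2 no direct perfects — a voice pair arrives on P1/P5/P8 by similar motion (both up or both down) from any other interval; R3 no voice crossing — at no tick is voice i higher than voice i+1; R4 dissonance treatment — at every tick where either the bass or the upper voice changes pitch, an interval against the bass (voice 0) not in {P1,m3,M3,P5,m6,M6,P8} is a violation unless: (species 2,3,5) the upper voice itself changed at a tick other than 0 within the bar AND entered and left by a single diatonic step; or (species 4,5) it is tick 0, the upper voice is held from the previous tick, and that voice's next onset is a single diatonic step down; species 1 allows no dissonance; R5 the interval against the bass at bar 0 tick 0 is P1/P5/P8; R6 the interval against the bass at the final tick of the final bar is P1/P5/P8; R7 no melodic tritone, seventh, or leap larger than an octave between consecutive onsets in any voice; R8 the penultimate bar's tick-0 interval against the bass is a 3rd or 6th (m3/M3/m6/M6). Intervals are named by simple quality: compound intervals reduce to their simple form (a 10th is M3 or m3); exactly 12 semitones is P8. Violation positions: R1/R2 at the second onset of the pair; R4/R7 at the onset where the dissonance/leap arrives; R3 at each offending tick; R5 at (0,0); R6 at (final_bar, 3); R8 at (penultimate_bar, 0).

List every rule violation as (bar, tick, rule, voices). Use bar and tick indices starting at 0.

bar 0: v0=F3 v1=F4 downbeat P8
bar 1: v0=A3 v1=A4 downbeat P8
bar 2: v0=C4 v1=A4 downbeat M6
bar 3: v0=A3 v1=E4 downbeat P5
bar 4: v0=F3 v1=D4 downbeat M6
bar 5: v0=G3 v1=E4 downbeat M6
bar 6: v0=G3 v1=E4 downbeat M6
bar 7: v0=F3 v1=F4 downbeat P8
  -> R1 @ bar 1 tick 0 v(0, 1): F3/F4 P8 -> A3/A4 P8 similar
  -> R7 @ bar 7 tick 0 v(1,): B3->F4 leap 6st

(1, 0, R1, (0, 1))
(7, 0, R7, (1,))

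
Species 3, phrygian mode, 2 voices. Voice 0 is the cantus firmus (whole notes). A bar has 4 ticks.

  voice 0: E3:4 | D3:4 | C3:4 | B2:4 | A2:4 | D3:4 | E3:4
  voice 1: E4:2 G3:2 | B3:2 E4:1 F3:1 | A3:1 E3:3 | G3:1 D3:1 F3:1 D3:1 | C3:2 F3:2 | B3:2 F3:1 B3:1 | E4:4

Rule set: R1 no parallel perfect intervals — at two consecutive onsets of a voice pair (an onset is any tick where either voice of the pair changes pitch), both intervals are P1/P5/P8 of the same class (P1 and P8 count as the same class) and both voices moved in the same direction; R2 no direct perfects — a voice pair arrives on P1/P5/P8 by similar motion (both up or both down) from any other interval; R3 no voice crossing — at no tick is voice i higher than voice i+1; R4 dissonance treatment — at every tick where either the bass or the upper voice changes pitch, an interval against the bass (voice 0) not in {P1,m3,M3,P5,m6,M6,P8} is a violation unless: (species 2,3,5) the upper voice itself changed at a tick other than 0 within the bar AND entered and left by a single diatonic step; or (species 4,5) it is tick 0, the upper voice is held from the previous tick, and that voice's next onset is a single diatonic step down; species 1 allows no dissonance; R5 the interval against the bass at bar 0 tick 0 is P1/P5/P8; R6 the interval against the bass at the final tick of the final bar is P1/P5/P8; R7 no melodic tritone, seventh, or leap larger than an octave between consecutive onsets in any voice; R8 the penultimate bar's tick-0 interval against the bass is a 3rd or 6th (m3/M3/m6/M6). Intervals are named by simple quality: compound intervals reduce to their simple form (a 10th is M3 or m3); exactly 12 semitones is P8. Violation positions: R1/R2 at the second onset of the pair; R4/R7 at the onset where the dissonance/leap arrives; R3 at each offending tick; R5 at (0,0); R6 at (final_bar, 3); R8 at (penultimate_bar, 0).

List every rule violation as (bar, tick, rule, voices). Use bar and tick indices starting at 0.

(1, 2, R4, (0, 1))
(1, 3, R7, (1,))
(3, 2, R4, (0, 1))
(5, 0, R7, (1,))
(5, 2, R7, (1,))
(5, 3, R7, (1,))
(6, 0, R2, (0, 1))

bar 0: v0=E3 v1=E4 downbeat P8
bar 1: v0=D3 v1=B3 downbeat M6
bar 2: v0=C3 v1=A3 downbeat M6
bar 3: v0=B2 v1=G3 downbeat m6
bar 4: v0=A2 v1=C3 downbeat m3
bar 5: v0=D3 v1=B3 downbeat M6
bar 6: v0=E3 v1=E4 downbeat P8
  -> R4 @ bar 1 tick 2 v(0, 1): D3/E4 M2 untreated
  -> R7 @ bar 1 tick 3 v(1,): E4->F3 leap 11st
  -> R4 @ bar 3 tick 2 v(0, 1): B2/F3 TT untreated
  -> R7 @ bar 5 tick 0 v(1,): F3->B3 leap 6st
  -> R7 @ bar 5 tick 2 v(1,): B3->F3 leap 6st
  -> R7 @ bar 5 tick 3 v(1,): F3->B3 leap 6st
  -> R2 @ bar 6 tick 0 v(0, 1): D3/B3 M6 -> E3/E4 P8 similar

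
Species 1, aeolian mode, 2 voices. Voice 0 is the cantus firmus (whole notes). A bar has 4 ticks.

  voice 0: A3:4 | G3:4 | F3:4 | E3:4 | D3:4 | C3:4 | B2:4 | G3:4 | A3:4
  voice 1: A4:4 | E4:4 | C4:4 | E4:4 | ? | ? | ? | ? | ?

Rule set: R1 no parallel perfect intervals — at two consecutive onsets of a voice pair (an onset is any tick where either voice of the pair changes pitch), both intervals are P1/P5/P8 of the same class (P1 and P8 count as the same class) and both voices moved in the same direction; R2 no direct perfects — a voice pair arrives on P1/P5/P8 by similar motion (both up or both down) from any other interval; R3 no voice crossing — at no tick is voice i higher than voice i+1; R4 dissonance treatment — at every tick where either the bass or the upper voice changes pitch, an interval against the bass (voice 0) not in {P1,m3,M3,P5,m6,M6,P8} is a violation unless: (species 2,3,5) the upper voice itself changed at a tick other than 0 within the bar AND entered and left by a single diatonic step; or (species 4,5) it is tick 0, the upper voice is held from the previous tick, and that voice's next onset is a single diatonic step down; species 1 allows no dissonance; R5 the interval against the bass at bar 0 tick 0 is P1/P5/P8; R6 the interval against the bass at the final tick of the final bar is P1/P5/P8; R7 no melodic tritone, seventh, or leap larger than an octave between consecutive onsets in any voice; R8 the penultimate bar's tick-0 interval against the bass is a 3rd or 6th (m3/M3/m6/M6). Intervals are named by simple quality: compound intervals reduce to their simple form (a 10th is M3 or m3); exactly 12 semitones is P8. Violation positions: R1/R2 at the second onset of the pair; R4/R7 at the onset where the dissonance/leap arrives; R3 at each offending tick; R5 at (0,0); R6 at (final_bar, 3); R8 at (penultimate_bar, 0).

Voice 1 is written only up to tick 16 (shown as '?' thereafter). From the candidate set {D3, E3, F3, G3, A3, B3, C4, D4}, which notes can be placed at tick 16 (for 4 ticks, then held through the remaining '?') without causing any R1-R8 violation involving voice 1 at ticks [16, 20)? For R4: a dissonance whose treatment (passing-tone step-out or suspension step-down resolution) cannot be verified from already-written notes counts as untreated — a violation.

{B3}

D3: violates R1,R7
E3: violates R4
F3: violates R7
G3: violates R4
A3: violates R2
B3: legal
C4: violates R4
D4: violates R1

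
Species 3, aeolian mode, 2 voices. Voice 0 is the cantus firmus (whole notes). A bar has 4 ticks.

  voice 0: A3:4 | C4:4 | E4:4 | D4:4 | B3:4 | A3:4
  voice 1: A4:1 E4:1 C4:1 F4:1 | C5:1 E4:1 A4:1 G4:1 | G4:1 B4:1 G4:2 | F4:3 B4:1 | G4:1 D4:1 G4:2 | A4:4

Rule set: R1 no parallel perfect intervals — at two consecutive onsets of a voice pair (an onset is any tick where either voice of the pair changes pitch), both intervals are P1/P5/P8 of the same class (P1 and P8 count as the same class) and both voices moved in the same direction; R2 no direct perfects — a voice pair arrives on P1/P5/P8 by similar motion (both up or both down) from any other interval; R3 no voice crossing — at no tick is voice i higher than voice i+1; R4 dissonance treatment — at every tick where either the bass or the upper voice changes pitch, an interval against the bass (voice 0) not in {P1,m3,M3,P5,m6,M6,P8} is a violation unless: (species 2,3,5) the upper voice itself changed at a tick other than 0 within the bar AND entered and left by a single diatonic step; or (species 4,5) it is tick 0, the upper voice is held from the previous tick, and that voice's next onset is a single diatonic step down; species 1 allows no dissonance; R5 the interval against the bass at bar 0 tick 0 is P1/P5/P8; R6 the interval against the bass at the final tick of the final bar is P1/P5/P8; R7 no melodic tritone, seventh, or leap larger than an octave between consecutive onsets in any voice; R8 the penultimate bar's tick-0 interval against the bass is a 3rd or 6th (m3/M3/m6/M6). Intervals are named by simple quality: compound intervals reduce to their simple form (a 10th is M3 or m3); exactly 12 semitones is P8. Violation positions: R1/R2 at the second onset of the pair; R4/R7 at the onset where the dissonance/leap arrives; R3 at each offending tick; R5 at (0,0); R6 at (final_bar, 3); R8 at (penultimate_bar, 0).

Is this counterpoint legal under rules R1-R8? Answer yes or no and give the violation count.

No (2 violations)

bar 0: v0=A3 v1=A4 (P8)
bar 1: v0=C4 v1=C5 (P8)
bar 2: v0=E4 v1=G4 (m3)
bar 3: v0=D4 v1=F4 (m3)
bar 4: v0=B3 v1=G4 (m6)
bar 5: v0=A3 v1=A4 (P8)
  R2 @ bar1.0: A3/F4 m6 -> C4/C5 P8 similar
  R7 @ bar3.3: F4->B4 leap 6st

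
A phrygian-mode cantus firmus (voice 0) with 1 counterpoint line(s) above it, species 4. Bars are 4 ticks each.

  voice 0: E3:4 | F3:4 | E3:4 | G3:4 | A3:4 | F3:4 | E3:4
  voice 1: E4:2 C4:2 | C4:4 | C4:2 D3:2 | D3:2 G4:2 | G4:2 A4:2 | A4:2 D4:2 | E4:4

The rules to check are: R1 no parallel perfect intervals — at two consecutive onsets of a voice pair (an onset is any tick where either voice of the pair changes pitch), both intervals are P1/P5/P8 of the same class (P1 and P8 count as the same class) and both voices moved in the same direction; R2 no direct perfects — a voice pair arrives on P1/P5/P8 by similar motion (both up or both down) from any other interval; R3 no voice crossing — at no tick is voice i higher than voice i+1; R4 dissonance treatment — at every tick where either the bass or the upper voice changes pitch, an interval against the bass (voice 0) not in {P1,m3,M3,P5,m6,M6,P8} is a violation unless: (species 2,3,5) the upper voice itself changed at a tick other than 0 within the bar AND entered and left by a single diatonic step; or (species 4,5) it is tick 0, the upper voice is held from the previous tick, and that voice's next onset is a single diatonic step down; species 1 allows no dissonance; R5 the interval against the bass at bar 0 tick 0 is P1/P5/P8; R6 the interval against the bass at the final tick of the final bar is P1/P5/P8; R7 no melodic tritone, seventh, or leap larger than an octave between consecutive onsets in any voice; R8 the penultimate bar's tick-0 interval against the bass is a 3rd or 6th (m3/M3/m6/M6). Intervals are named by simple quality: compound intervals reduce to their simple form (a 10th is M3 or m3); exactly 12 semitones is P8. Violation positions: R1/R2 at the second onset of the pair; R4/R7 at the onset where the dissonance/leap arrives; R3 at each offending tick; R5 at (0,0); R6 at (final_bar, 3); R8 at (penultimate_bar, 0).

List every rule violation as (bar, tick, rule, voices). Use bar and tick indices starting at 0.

(2, 2, R3, (0, 1))
(2, 2, R4, (0, 1))
(2, 2, R7, (1,))
(2, 3, R3, (0, 1))
(3, 0, R3, (0, 1))
(3, 0, R4, (0, 1))
(3, 1, R3, (0, 1))
(3, 2, R7, (1,))
(4, 0, R4, (0, 1))

bar 0: v0=E3 v1=E4 downbeat P8
bar 1: v0=F3 v1=C4 downbeat P5
bar 2: v0=E3 v1=C4 downbeat m6
bar 3: v0=G3 v1=D3 downbeat P4
bar 4: v0=A3 v1=G4 downbeat m7
bar 5: v0=F3 v1=A4 downbeat M3
bar 6: v0=E3 v1=E4 downbeat P8
  -> R3 @ bar 2 tick 2 v(0, 1): E3 above D3
  -> R4 @ bar 2 tick 2 v(0, 1): E3/D3 M2 untreated
  -> R7 @ bar 2 tick 2 v(1,): C4->D3 leap 10st
  -> R3 @ bar 2 tick 3 v(0, 1): E3 above D3
  -> R3 @ bar 3 tick 0 v(0, 1): G3 above D3
  -> R4 @ bar 3 tick 0 v(0, 1): G3/D3 P4 untreated
  -> R3 @ bar 3 tick 1 v(0, 1): G3 above D3
  -> R7 @ bar 3 tick 2 v(1,): D3->G4 leap 17st
  -> R4 @ bar 4 tick 0 v(0, 1): A3/G4 m7 untreated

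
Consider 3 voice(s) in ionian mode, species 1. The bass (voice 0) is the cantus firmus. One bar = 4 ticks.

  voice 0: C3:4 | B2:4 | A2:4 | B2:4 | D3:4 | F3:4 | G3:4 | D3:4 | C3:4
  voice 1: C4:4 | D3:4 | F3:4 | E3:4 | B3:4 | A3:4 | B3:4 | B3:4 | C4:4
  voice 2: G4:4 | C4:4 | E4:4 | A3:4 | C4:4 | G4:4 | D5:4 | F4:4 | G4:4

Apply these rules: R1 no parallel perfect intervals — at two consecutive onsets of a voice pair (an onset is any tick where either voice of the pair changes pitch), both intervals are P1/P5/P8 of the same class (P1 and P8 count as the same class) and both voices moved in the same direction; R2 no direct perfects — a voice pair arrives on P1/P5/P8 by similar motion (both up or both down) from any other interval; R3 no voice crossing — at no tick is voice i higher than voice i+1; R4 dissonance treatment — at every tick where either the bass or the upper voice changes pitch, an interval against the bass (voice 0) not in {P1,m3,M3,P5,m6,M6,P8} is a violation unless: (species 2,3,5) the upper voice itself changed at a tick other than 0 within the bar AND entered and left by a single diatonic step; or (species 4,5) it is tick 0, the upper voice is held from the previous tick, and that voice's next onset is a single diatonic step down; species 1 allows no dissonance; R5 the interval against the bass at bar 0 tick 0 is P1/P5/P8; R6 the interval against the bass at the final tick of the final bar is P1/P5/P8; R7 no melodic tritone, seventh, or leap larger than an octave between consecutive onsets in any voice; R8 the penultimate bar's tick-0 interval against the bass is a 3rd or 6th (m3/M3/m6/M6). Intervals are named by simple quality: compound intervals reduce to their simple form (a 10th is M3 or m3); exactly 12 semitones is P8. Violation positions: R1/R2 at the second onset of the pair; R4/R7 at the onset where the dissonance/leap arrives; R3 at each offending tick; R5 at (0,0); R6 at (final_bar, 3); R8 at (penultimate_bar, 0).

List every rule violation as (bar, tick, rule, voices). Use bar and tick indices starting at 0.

bar 0: v0=C3 v1=C4 v2=G4 downbeat P5
bar 1: v0=B2 v1=D3 v2=C4 downbeat m2
bar 2: v0=A2 v1=F3 v2=E4 downbeat P5
bar 3: v0=B2 v1=E3 v2=A3 downbeat m7
bar 4: v0=D3 v1=B3 v2=C4 downbeat m7
bar 5: v0=F3 v1=A3 v2=G4 downbeat M2
bar 6: v0=G3 v1=B3 v2=D5 downbeat P5
bar 7: v0=D3 v1=B3 v2=F4 downbeat m3
bar 8: v0=C3 v1=C4 v2=G4 downbeat P5
  -> R4 @ bar 1 tick 0 v(0, 2): B2/C4 m2 untreated
  -> R7 @ bar 1 tick 0 v(1,): C4->D3 leap 10st
  -> R4 @ bar 3 tick 0 v(0, 1): B2/E3 P4 untreated
  -> R4 @ bar 3 tick 0 v(0, 2): B2/A3 m7 untreated
  -> R4 @ bar 4 tick 0 v(0, 2): D3/C4 m7 untreated
  -> R4 @ bar 5 tick 0 v(0, 2): F3/G4 M2 untreated
  -> R2 @ bar 6 tick 0 v(0, 2): F3/G4 M2 -> G3/D5 P5 similar
  -> R2 @ bar 8 tick 0 v(1, 2): B3/F4 TT -> C4/G4 P5 similar

(1, 0, R4, (0, 2))
(1, 0, R7, (1,))
(3, 0, R4, (0, 1))
(3, 0, R4, (0, 2))
(4, 0, R4, (0, 2))
(5, 0, R4, (0, 2))
(6, 0, R2, (0, 2))
(8, 0, R2, (1, 2))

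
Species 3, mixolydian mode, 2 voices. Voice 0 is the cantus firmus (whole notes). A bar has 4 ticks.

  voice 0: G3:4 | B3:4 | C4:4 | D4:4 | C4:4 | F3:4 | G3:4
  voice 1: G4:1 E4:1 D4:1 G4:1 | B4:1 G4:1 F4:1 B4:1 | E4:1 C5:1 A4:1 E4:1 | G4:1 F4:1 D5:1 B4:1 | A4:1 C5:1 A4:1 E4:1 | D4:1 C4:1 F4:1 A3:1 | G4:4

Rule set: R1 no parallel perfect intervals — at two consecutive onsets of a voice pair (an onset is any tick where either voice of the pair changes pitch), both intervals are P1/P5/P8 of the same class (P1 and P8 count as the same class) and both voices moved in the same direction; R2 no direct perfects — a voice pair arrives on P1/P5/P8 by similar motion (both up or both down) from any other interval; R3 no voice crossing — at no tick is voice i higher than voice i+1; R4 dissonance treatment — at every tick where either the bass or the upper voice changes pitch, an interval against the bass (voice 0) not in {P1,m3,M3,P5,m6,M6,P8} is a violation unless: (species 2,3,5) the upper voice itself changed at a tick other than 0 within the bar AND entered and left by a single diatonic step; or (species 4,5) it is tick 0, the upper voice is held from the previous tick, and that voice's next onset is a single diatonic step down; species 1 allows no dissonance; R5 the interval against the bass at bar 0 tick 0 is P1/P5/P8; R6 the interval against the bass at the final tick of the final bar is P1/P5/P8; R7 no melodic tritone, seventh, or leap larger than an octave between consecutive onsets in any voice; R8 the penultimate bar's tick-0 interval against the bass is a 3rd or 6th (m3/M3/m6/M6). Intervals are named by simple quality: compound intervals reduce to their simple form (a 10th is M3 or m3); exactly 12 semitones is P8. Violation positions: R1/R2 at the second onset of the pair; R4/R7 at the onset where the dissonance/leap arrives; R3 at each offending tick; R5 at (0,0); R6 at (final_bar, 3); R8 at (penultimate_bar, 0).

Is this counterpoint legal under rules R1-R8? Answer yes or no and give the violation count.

No (6 violations)

bar 0: v0=G3 v1=G4 (P8)
bar 1: v0=B3 v1=B4 (P8)
bar 2: v0=C4 v1=E4 (M3)
bar 3: v0=D4 v1=G4 (P4)
bar 4: v0=C4 v1=A4 (M6)
bar 5: v0=F3 v1=D4 (M6)
bar 6: v0=G3 v1=G4 (P8)
  R1 @ bar1.0: G3/G4 P8 -> B3/B4 P8 similar
  R4 @ bar1.2: B3/F4 TT untreated
  R7 @ bar1.3: F4->B4 leap 6st
  R4 @ bar3.0: D4/G4 P4 untreated
  R2 @ bar6.0: F3/A3 M3 -> G3/G4 P8 similar
  R7 @ bar6.0: A3->G4 leap 10st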